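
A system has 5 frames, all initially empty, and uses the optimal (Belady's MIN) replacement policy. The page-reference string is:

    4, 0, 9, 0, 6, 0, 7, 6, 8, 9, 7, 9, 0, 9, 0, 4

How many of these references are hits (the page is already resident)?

4 -> fault, frames (4)
0 -> fault, frames (4 0)
9 -> fault, frames (4 0 9)
0 -> hit
6 -> fault, frames (4 0 9 6)
0 -> hit
7 -> fault, frames (4 0 9 6 7)
6 -> hit
8 -> fault, evict 6, frames (4 0 9 7 8)
9 -> hit
7 -> hit
9 -> hit
0 -> hit
9 -> hit
0 -> hit
4 -> hit
Hits: 10.

10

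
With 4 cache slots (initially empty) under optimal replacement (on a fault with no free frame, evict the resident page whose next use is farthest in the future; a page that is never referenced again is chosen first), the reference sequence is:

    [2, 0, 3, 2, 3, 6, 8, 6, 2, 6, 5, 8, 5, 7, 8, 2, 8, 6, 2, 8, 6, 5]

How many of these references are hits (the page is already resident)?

14

2 -> miss, frames {2}
0 -> miss, frames {2,0}
3 -> miss, frames {2,0,3}
2 -> hit
3 -> hit
6 -> miss, frames {2,0,3,6}
8 -> miss, evict 3, frames {2,0,6,8}
6 -> hit
2 -> hit
6 -> hit
5 -> miss, evict 0, frames {2,6,8,5}
8 -> hit
5 -> hit
7 -> miss, evict 5, frames {2,6,8,7}
8 -> hit
2 -> hit
8 -> hit
6 -> hit
2 -> hit
8 -> hit
6 -> hit
5 -> miss, evict 7, frames {2,6,8,5}
Hits: 14.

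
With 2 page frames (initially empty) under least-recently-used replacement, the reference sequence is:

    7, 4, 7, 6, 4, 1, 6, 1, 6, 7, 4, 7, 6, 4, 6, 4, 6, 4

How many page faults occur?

7: fault, frames [7]
4: fault, frames [7, 4]
7: hit
6: fault, evict 4, frames [7, 6]
4: fault, evict 7, frames [6, 4]
1: fault, evict 6, frames [4, 1]
6: fault, evict 4, frames [1, 6]
1: hit
6: hit
7: fault, evict 1, frames [6, 7]
4: fault, evict 6, frames [7, 4]
7: hit
6: fault, evict 4, frames [7, 6]
4: fault, evict 7, frames [6, 4]
6: hit
4: hit
6: hit
4: hit
Page faults: 10.

10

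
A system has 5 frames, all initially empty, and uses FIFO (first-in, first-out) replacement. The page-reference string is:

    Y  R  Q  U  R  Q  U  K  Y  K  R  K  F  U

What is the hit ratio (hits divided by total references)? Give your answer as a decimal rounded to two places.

0.57

Y -> miss, frames (Y)
R -> miss, frames (Y R)
Q -> miss, frames (Y R Q)
U -> miss, frames (Y R Q U)
R -> hit
Q -> hit
U -> hit
K -> miss, frames (Y R Q U K)
Y -> hit
K -> hit
R -> hit
K -> hit
F -> miss, evict Y, frames (R Q U K F)
U -> hit
Hits: 8 of 14 references → 8/14 = 0.5714.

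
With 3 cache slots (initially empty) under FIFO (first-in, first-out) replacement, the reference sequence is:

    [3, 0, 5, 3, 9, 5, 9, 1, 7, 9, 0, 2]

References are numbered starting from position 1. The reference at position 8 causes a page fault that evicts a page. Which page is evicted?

0

pos 1: 3: fault, frames (3)
pos 2: 0: fault, frames (3 0)
pos 3: 5: fault, frames (3 0 5)
pos 4: 3: hit
pos 5: 9: fault, evict 3, frames (0 5 9)
pos 6: 5: hit
pos 7: 9: hit
pos 8: 1: fault, evict 0, frames (5 9 1)
At position 8, page 0 is evicted.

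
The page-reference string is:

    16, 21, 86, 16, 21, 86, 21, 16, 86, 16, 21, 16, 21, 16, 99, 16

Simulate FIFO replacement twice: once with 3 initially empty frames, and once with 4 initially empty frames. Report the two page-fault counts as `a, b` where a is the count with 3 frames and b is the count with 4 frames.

5, 4

3 frames: F F F . . . . . . . . . . . F F → 5 faults.
4 frames: F F F . . . . . . . . . . . F . → 4 faults.
4 < 5: adding a frame reduced faults, as is typical.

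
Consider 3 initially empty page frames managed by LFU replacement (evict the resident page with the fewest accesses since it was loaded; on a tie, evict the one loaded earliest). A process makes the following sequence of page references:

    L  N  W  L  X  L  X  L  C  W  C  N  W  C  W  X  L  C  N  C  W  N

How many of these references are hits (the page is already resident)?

6

L: fault, frames [L]
N: fault, frames [L, N]
W: fault, frames [L, N, W]
L: hit
X: fault, evict N, frames [L, W, X]
L: hit
X: hit
L: hit
C: fault, evict W, frames [L, X, C]
W: fault, evict C, frames [L, X, W]
C: fault, evict W, frames [L, X, C]
N: fault, evict C, frames [L, X, N]
W: fault, evict N, frames [L, X, W]
C: fault, evict W, frames [L, X, C]
W: fault, evict C, frames [L, X, W]
X: hit
L: hit
C: fault, evict W, frames [L, X, C]
N: fault, evict C, frames [L, X, N]
C: fault, evict N, frames [L, X, C]
W: fault, evict C, frames [L, X, W]
N: fault, evict W, frames [L, X, N]
Hits: 6.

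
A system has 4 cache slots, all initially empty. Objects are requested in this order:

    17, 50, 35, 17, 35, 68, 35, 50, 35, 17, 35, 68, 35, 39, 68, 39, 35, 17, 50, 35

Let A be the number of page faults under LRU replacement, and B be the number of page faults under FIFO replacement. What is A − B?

Under LRU: F F F . . F . . . . . . . F . . . . F . → 6 faults.
Under FIFO: F F F . . F . . . . . . . F . . . F F F → 8 faults.
A − B = 6 − 8 = -2.

-2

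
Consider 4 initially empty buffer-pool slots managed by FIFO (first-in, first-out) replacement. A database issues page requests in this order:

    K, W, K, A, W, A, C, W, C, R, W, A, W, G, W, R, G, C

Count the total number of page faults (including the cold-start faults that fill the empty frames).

7

K → miss, frames [K]
W → miss, frames [K, W]
K → hit
A → miss, frames [K, W, A]
W → hit
A → hit
C → miss, frames [K, W, A, C]
W → hit
C → hit
R → miss, evict K, frames [W, A, C, R]
W → hit
A → hit
W → hit
G → miss, evict W, frames [A, C, R, G]
W → miss, evict A, frames [C, R, G, W]
R → hit
G → hit
C → hit
Page faults: 7.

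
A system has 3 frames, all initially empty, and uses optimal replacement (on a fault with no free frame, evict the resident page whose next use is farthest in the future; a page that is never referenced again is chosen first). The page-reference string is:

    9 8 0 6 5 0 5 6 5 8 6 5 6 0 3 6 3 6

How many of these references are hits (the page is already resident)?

9 -> miss, frames [9]
8 -> miss, frames [9, 8]
0 -> miss, frames [9, 8, 0]
6 -> miss, evict 9, frames [8, 0, 6]
5 -> miss, evict 8, frames [0, 6, 5]
0 -> hit
5 -> hit
6 -> hit
5 -> hit
8 -> miss, evict 0, frames [6, 5, 8]
6 -> hit
5 -> hit
6 -> hit
0 -> miss, evict 8, frames [6, 5, 0]
3 -> miss, evict 0, frames [6, 5, 3]
6 -> hit
3 -> hit
6 -> hit
Hits: 10.

10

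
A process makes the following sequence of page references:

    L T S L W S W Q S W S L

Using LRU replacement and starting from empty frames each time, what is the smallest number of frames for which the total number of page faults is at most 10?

f=1: 12 faults
f=2: 10 faults
f=3: 6 faults
f=4: 5 faults
f=5: 5 faults
Smallest f with faults ≤ 10 is 2.

2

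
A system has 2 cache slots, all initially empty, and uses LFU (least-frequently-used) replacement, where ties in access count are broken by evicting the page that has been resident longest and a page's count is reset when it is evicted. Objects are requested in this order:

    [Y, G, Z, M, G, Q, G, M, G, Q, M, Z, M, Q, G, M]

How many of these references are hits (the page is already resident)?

3

Y: miss, frames {Y}
G: miss, frames {Y,G}
Z: miss, evict Y, frames {G,Z}
M: miss, evict G, frames {Z,M}
G: miss, evict Z, frames {M,G}
Q: miss, evict M, frames {G,Q}
G: hit
M: miss, evict Q, frames {G,M}
G: hit
Q: miss, evict M, frames {G,Q}
M: miss, evict Q, frames {G,M}
Z: miss, evict M, frames {G,Z}
M: miss, evict Z, frames {G,M}
Q: miss, evict M, frames {G,Q}
G: hit
M: miss, evict Q, frames {G,M}
Hits: 3.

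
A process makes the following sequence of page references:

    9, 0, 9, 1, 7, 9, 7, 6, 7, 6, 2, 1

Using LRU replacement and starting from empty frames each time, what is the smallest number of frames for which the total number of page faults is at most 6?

5

f=1: 12 faults
f=2: 8 faults
f=3: 7 faults
f=4: 7 faults
f=5: 6 faults
f=6: 6 faults
Smallest f with faults ≤ 6 is 5.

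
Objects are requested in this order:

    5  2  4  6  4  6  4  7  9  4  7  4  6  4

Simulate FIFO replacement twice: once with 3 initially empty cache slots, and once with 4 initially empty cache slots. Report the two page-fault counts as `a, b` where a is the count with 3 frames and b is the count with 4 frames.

3 frames: F F F F . . . F F F . . F . → 8 faults.
4 frames: F F F F . . . F F . . . . . → 6 faults.
6 < 8: adding a frame reduced faults, as is typical.

8, 6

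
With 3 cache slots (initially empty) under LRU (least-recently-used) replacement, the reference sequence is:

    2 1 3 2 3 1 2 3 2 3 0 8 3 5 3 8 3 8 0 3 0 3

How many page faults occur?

7

2 → fault, frames (2)
1 → fault, frames (2 1)
3 → fault, frames (2 1 3)
2 → hit
3 → hit
1 → hit
2 → hit
3 → hit
2 → hit
3 → hit
0 → fault, evict 1, frames (2 3 0)
8 → fault, evict 2, frames (3 0 8)
3 → hit
5 → fault, evict 0, frames (8 3 5)
3 → hit
8 → hit
3 → hit
8 → hit
0 → fault, evict 5, frames (3 8 0)
3 → hit
0 → hit
3 → hit
Page faults: 7.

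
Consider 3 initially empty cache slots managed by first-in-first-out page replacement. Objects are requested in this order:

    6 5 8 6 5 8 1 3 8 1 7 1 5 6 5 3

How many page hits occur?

7

6 → fault, frames [6]
5 → fault, frames [6, 5]
8 → fault, frames [6, 5, 8]
6 → hit
5 → hit
8 → hit
1 → fault, evict 6, frames [5, 8, 1]
3 → fault, evict 5, frames [8, 1, 3]
8 → hit
1 → hit
7 → fault, evict 8, frames [1, 3, 7]
1 → hit
5 → fault, evict 1, frames [3, 7, 5]
6 → fault, evict 3, frames [7, 5, 6]
5 → hit
3 → fault, evict 7, frames [5, 6, 3]
Hits: 7.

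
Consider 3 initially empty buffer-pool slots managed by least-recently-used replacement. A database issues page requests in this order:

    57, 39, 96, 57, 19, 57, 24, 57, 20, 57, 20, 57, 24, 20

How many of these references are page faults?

57: fault, frames {57}
39: fault, frames {57,39}
96: fault, frames {57,39,96}
57: hit
19: fault, evict 39, frames {96,57,19}
57: hit
24: fault, evict 96, frames {19,57,24}
57: hit
20: fault, evict 19, frames {24,57,20}
57: hit
20: hit
57: hit
24: hit
20: hit
Page faults: 6.

6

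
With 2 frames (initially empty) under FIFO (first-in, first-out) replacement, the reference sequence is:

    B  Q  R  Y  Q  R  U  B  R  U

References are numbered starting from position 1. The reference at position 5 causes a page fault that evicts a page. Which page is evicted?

pos 1: B -> miss, frames {B}
pos 2: Q -> miss, frames {B,Q}
pos 3: R -> miss, evict B, frames {Q,R}
pos 4: Y -> miss, evict Q, frames {R,Y}
pos 5: Q -> miss, evict R, frames {Y,Q}
At position 5, page R is evicted.

R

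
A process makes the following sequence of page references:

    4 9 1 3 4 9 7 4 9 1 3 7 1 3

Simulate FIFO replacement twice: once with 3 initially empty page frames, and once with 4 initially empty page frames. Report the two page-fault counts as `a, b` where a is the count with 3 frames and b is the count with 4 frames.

9, 10

3 frames: F F F F F F F . . F F . . . → 9 faults.
4 frames: F F F F . . F F F F F F . . → 10 faults.
10 > 9: adding a frame increased faults — Belady's anomaly.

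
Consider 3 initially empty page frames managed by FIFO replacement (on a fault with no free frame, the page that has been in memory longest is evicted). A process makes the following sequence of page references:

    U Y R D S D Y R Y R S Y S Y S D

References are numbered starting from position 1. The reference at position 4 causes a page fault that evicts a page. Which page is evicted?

U

pos 1: U → fault, frames (U)
pos 2: Y → fault, frames (U Y)
pos 3: R → fault, frames (U Y R)
pos 4: D → fault, evict U, frames (Y R D)
At position 4, page U is evicted.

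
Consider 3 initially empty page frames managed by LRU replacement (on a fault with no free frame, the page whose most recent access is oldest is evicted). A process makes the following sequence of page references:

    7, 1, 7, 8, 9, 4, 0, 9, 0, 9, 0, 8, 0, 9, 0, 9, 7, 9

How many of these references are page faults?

7: miss, frames {7}
1: miss, frames {7,1}
7: hit
8: miss, frames {1,7,8}
9: miss, evict 1, frames {7,8,9}
4: miss, evict 7, frames {8,9,4}
0: miss, evict 8, frames {9,4,0}
9: hit
0: hit
9: hit
0: hit
8: miss, evict 4, frames {9,0,8}
0: hit
9: hit
0: hit
9: hit
7: miss, evict 8, frames {0,9,7}
9: hit
Page faults: 8.

8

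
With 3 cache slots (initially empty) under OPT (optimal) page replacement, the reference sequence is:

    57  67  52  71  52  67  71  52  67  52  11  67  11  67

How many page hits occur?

9

57 → fault, frames (57)
67 → fault, frames (57 67)
52 → fault, frames (57 67 52)
71 → fault, evict 57, frames (67 52 71)
52 → hit
67 → hit
71 → hit
52 → hit
67 → hit
52 → hit
11 → fault, evict 71, frames (67 52 11)
67 → hit
11 → hit
67 → hit
Hits: 9.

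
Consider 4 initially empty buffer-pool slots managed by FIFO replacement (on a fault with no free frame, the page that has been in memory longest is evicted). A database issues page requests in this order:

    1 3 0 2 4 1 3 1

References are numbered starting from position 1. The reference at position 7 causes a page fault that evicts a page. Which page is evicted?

pos 1: 1 -> miss, frames {1}
pos 2: 3 -> miss, frames {1,3}
pos 3: 0 -> miss, frames {1,3,0}
pos 4: 2 -> miss, frames {1,3,0,2}
pos 5: 4 -> miss, evict 1, frames {3,0,2,4}
pos 6: 1 -> miss, evict 3, frames {0,2,4,1}
pos 7: 3 -> miss, evict 0, frames {2,4,1,3}
At position 7, page 0 is evicted.

0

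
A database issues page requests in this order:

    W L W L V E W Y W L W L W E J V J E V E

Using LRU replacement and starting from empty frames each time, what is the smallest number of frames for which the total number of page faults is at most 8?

f=1: 20 faults
f=2: 12 faults
f=3: 10 faults
f=4: 8 faults
f=5: 7 faults
f=6: 6 faults
Smallest f with faults ≤ 8 is 4.

4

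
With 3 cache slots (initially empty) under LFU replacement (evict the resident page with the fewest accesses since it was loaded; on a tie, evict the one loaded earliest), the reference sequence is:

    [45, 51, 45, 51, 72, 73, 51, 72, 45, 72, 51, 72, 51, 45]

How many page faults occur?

45 -> fault, frames [45]
51 -> fault, frames [45, 51]
45 -> hit
51 -> hit
72 -> fault, frames [45, 51, 72]
73 -> fault, evict 72, frames [45, 51, 73]
51 -> hit
72 -> fault, evict 73, frames [45, 51, 72]
45 -> hit
72 -> hit
51 -> hit
72 -> hit
51 -> hit
45 -> hit
Page faults: 5.

5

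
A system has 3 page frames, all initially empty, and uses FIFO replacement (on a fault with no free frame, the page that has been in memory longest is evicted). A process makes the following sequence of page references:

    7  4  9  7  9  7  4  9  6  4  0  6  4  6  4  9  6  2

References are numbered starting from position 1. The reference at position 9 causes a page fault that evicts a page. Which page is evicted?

pos 1: 7: miss, frames [7]
pos 2: 4: miss, frames [7, 4]
pos 3: 9: miss, frames [7, 4, 9]
pos 4: 7: hit
pos 5: 9: hit
pos 6: 7: hit
pos 7: 4: hit
pos 8: 9: hit
pos 9: 6: miss, evict 7, frames [4, 9, 6]
At position 9, page 7 is evicted.

7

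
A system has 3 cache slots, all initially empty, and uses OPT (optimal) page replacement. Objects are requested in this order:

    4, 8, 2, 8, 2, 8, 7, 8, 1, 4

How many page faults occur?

4: miss, frames [4]
8: miss, frames [4, 8]
2: miss, frames [4, 8, 2]
8: hit
2: hit
8: hit
7: miss, evict 2, frames [4, 8, 7]
8: hit
1: miss, evict 7, frames [4, 8, 1]
4: hit
Page faults: 5.

5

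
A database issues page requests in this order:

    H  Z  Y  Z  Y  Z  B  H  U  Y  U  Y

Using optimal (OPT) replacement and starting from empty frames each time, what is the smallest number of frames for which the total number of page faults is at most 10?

2

f=1: 12 faults
f=2: 6 faults
f=3: 5 faults
f=4: 5 faults
f=5: 5 faults
Smallest f with faults ≤ 10 is 2.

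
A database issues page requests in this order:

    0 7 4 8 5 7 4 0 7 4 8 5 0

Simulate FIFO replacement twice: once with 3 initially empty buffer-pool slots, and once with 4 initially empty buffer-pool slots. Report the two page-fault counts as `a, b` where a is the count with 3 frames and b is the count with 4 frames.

10, 11

3 frames: F F F F F F F F . . F F . → 10 faults.
4 frames: F F F F F . . F F F F F F → 11 faults.
11 > 10: adding a frame increased faults — Belady's anomaly.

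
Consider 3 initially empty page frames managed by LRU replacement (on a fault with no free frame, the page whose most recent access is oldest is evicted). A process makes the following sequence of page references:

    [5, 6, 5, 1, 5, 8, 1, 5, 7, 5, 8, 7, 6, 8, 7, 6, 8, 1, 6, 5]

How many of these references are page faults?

9

5 -> miss, frames [5]
6 -> miss, frames [5, 6]
5 -> hit
1 -> miss, frames [6, 5, 1]
5 -> hit
8 -> miss, evict 6, frames [1, 5, 8]
1 -> hit
5 -> hit
7 -> miss, evict 8, frames [1, 5, 7]
5 -> hit
8 -> miss, evict 1, frames [7, 5, 8]
7 -> hit
6 -> miss, evict 5, frames [8, 7, 6]
8 -> hit
7 -> hit
6 -> hit
8 -> hit
1 -> miss, evict 7, frames [6, 8, 1]
6 -> hit
5 -> miss, evict 8, frames [1, 6, 5]
Page faults: 9.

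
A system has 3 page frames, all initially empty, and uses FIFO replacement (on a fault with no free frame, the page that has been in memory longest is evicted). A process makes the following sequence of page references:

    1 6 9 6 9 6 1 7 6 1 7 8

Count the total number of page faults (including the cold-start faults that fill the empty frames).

1 → miss, frames [1]
6 → miss, frames [1, 6]
9 → miss, frames [1, 6, 9]
6 → hit
9 → hit
6 → hit
1 → hit
7 → miss, evict 1, frames [6, 9, 7]
6 → hit
1 → miss, evict 6, frames [9, 7, 1]
7 → hit
8 → miss, evict 9, frames [7, 1, 8]
Page faults: 6.

6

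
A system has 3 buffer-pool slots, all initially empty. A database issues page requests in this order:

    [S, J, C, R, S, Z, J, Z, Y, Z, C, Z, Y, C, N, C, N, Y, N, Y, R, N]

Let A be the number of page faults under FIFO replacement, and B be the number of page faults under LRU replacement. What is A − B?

Under FIFO: F F F F F F F . F . F F . . F . . F . . F . → 13 faults.
Under LRU: F F F F F F F . F . F . . . F . . . . . F . → 11 faults.
A − B = 13 − 11 = 2.

2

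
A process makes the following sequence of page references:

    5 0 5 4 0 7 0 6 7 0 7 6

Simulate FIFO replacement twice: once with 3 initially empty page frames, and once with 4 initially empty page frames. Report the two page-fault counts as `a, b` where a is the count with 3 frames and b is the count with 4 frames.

3 frames: F F . F . F . F . F . . → 6 faults.
4 frames: F F . F . F . F . . . . → 5 faults.
5 < 6: adding a frame reduced faults, as is typical.

6, 5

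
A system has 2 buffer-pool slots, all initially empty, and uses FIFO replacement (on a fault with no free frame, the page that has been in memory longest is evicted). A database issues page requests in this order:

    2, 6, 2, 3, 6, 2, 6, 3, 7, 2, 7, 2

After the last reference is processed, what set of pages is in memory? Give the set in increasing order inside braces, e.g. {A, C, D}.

{2, 7}

2: miss, frames [2]
6: miss, frames [2, 6]
2: hit
3: miss, evict 2, frames [6, 3]
6: hit
2: miss, evict 6, frames [3, 2]
6: miss, evict 3, frames [2, 6]
3: miss, evict 2, frames [6, 3]
7: miss, evict 6, frames [3, 7]
2: miss, evict 3, frames [7, 2]
7: hit
2: hit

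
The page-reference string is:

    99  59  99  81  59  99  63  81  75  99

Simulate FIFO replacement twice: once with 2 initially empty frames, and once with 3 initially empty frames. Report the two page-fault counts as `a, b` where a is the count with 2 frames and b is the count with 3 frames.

8, 6

2 frames: F F . F . F F F F F → 8 faults.
3 frames: F F . F . . F . F F → 6 faults.
6 < 8: adding a frame reduced faults, as is typical.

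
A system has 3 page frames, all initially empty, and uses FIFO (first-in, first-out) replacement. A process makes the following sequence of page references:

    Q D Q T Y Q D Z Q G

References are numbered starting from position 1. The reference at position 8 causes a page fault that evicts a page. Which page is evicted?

pos 1: Q -> fault, frames (Q)
pos 2: D -> fault, frames (Q D)
pos 3: Q -> hit
pos 4: T -> fault, frames (Q D T)
pos 5: Y -> fault, evict Q, frames (D T Y)
pos 6: Q -> fault, evict D, frames (T Y Q)
pos 7: D -> fault, evict T, frames (Y Q D)
pos 8: Z -> fault, evict Y, frames (Q D Z)
At position 8, page Y is evicted.

Y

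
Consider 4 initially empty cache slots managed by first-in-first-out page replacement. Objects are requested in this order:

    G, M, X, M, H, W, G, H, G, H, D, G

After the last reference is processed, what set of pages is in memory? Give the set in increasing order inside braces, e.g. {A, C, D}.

G → miss, frames {G}
M → miss, frames {G,M}
X → miss, frames {G,M,X}
M → hit
H → miss, frames {G,M,X,H}
W → miss, evict G, frames {M,X,H,W}
G → miss, evict M, frames {X,H,W,G}
H → hit
G → hit
H → hit
D → miss, evict X, frames {H,W,G,D}
G → hit

{D, G, H, W}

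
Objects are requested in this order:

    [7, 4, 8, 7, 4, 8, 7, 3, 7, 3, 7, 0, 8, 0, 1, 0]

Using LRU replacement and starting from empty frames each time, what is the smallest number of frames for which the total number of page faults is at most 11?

2

f=1: 16 faults
f=2: 11 faults
f=3: 7 faults
f=4: 6 faults
f=5: 6 faults
f=6: 6 faults
Smallest f with faults ≤ 11 is 2.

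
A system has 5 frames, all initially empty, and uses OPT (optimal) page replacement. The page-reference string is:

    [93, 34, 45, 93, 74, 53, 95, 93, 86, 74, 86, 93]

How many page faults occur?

93 → miss, frames (93)
34 → miss, frames (93 34)
45 → miss, frames (93 34 45)
93 → hit
74 → miss, frames (93 34 45 74)
53 → miss, frames (93 34 45 74 53)
95 → miss, evict 53, frames (93 34 45 74 95)
93 → hit
86 → miss, evict 95, frames (93 34 45 74 86)
74 → hit
86 → hit
93 → hit
Page faults: 7.

7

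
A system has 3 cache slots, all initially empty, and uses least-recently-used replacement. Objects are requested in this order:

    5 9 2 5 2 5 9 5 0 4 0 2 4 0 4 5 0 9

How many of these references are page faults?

8

5 -> fault, frames (5)
9 -> fault, frames (5 9)
2 -> fault, frames (5 9 2)
5 -> hit
2 -> hit
5 -> hit
9 -> hit
5 -> hit
0 -> fault, evict 2, frames (9 5 0)
4 -> fault, evict 9, frames (5 0 4)
0 -> hit
2 -> fault, evict 5, frames (4 0 2)
4 -> hit
0 -> hit
4 -> hit
5 -> fault, evict 2, frames (0 4 5)
0 -> hit
9 -> fault, evict 4, frames (5 0 9)
Page faults: 8.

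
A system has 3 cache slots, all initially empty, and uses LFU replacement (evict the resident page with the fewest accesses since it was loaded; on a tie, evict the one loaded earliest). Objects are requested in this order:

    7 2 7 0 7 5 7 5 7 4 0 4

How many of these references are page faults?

7: fault, frames (7)
2: fault, frames (7 2)
7: hit
0: fault, frames (7 2 0)
7: hit
5: fault, evict 2, frames (7 0 5)
7: hit
5: hit
7: hit
4: fault, evict 0, frames (7 5 4)
0: fault, evict 4, frames (7 5 0)
4: fault, evict 0, frames (7 5 4)
Page faults: 7.

7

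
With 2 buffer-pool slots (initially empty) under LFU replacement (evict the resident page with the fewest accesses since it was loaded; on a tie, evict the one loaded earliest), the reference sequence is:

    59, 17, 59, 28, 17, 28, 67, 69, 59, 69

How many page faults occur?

7

59 → miss, frames {59}
17 → miss, frames {59,17}
59 → hit
28 → miss, evict 17, frames {59,28}
17 → miss, evict 28, frames {59,17}
28 → miss, evict 17, frames {59,28}
67 → miss, evict 28, frames {59,67}
69 → miss, evict 67, frames {59,69}
59 → hit
69 → hit
Page faults: 7.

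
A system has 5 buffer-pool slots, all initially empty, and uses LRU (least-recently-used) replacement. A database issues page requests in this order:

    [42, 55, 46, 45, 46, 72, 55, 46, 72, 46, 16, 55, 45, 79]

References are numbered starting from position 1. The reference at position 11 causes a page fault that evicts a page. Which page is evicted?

pos 1: 42: miss, frames {42}
pos 2: 55: miss, frames {42,55}
pos 3: 46: miss, frames {42,55,46}
pos 4: 45: miss, frames {42,55,46,45}
pos 5: 46: hit
pos 6: 72: miss, frames {42,55,45,46,72}
pos 7: 55: hit
pos 8: 46: hit
pos 9: 72: hit
pos 10: 46: hit
pos 11: 16: miss, evict 42, frames {45,55,72,46,16}
At position 11, page 42 is evicted.

42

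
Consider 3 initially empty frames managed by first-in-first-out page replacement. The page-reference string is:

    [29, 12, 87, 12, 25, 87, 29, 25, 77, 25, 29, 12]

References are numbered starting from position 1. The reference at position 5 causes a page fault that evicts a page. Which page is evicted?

pos 1: 29 -> fault, frames (29)
pos 2: 12 -> fault, frames (29 12)
pos 3: 87 -> fault, frames (29 12 87)
pos 4: 12 -> hit
pos 5: 25 -> fault, evict 29, frames (12 87 25)
At position 5, page 29 is evicted.

29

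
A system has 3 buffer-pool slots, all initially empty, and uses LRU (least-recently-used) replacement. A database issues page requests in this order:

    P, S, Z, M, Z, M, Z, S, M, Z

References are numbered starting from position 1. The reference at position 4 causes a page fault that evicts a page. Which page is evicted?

P

pos 1: P -> fault, frames {P}
pos 2: S -> fault, frames {P,S}
pos 3: Z -> fault, frames {P,S,Z}
pos 4: M -> fault, evict P, frames {S,Z,M}
At position 4, page P is evicted.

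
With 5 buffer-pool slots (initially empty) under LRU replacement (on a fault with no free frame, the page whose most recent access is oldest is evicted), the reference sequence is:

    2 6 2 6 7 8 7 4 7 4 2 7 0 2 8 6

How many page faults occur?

2 → fault, frames (2)
6 → fault, frames (2 6)
2 → hit
6 → hit
7 → fault, frames (2 6 7)
8 → fault, frames (2 6 7 8)
7 → hit
4 → fault, frames (2 6 8 7 4)
7 → hit
4 → hit
2 → hit
7 → hit
0 → fault, evict 6, frames (8 4 2 7 0)
2 → hit
8 → hit
6 → fault, evict 4, frames (7 0 2 8 6)
Page faults: 7.

7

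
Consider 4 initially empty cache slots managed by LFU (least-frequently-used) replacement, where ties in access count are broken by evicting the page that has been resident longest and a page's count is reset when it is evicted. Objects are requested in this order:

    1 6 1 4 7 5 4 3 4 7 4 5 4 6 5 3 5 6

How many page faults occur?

11

1: fault, frames (1)
6: fault, frames (1 6)
1: hit
4: fault, frames (1 6 4)
7: fault, frames (1 6 4 7)
5: fault, evict 6, frames (1 4 7 5)
4: hit
3: fault, evict 7, frames (1 4 5 3)
4: hit
7: fault, evict 5, frames (1 4 3 7)
4: hit
5: fault, evict 3, frames (1 4 7 5)
4: hit
6: fault, evict 7, frames (1 4 5 6)
5: hit
3: fault, evict 6, frames (1 4 5 3)
5: hit
6: fault, evict 3, frames (1 4 5 6)
Page faults: 11.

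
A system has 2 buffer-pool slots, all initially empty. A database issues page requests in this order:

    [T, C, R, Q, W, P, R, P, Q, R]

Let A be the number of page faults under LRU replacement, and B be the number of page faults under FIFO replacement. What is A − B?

Under LRU: F F F F F F F . F F → 9 faults.
Under FIFO: F F F F F F F . F . → 8 faults.
A − B = 9 − 8 = 1.

1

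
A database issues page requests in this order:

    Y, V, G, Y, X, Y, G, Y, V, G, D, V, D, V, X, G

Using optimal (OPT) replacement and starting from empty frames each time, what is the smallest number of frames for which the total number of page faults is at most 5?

4

f=1: 16 faults
f=2: 9 faults
f=3: 7 faults
f=4: 5 faults
f=5: 5 faults
Smallest f with faults ≤ 5 is 4.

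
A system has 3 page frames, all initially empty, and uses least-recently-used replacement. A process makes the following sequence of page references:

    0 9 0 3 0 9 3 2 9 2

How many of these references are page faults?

4

0: miss, frames {0}
9: miss, frames {0,9}
0: hit
3: miss, frames {9,0,3}
0: hit
9: hit
3: hit
2: miss, evict 0, frames {9,3,2}
9: hit
2: hit
Page faults: 4.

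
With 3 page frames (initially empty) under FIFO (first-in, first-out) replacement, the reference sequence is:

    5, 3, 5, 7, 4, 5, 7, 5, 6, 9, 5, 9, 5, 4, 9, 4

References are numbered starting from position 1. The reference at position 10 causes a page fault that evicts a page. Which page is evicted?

pos 1: 5 → miss, frames [5]
pos 2: 3 → miss, frames [5, 3]
pos 3: 5 → hit
pos 4: 7 → miss, frames [5, 3, 7]
pos 5: 4 → miss, evict 5, frames [3, 7, 4]
pos 6: 5 → miss, evict 3, frames [7, 4, 5]
pos 7: 7 → hit
pos 8: 5 → hit
pos 9: 6 → miss, evict 7, frames [4, 5, 6]
pos 10: 9 → miss, evict 4, frames [5, 6, 9]
At position 10, page 4 is evicted.

4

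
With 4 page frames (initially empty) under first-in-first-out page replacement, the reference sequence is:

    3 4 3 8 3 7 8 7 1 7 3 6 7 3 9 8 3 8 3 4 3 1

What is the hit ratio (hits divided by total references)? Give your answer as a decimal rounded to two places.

0.45

3 -> fault, frames (3)
4 -> fault, frames (3 4)
3 -> hit
8 -> fault, frames (3 4 8)
3 -> hit
7 -> fault, frames (3 4 8 7)
8 -> hit
7 -> hit
1 -> fault, evict 3, frames (4 8 7 1)
7 -> hit
3 -> fault, evict 4, frames (8 7 1 3)
6 -> fault, evict 8, frames (7 1 3 6)
7 -> hit
3 -> hit
9 -> fault, evict 7, frames (1 3 6 9)
8 -> fault, evict 1, frames (3 6 9 8)
3 -> hit
8 -> hit
3 -> hit
4 -> fault, evict 3, frames (6 9 8 4)
3 -> fault, evict 6, frames (9 8 4 3)
1 -> fault, evict 9, frames (8 4 3 1)
Hits: 10 of 22 references → 10/22 = 0.4545.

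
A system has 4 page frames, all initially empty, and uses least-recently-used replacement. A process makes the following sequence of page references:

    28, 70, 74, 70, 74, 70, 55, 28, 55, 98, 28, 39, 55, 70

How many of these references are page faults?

7

28: miss, frames (28)
70: miss, frames (28 70)
74: miss, frames (28 70 74)
70: hit
74: hit
70: hit
55: miss, frames (28 74 70 55)
28: hit
55: hit
98: miss, evict 74, frames (70 28 55 98)
28: hit
39: miss, evict 70, frames (55 98 28 39)
55: hit
70: miss, evict 98, frames (28 39 55 70)
Page faults: 7.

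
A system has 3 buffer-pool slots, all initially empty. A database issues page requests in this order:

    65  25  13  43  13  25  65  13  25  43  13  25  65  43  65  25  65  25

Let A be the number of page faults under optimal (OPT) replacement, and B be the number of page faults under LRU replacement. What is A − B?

-1

Under OPT: F F F F . . F . . F . . F . . . . . → 7 faults.
Under LRU: F F F F . . F . . F . . F F . . . . → 8 faults.
A − B = 7 − 8 = -1.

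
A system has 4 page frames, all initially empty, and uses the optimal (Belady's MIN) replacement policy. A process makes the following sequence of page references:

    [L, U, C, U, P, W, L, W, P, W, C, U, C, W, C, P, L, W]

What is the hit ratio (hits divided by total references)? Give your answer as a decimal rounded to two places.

0.61

L → fault, frames {L}
U → fault, frames {L,U}
C → fault, frames {L,U,C}
U → hit
P → fault, frames {L,U,C,P}
W → fault, evict U, frames {L,C,P,W}
L → hit
W → hit
P → hit
W → hit
C → hit
U → fault, evict L, frames {C,P,W,U}
C → hit
W → hit
C → hit
P → hit
L → fault, evict U, frames {C,P,W,L}
W → hit
Hits: 11 of 18 references → 11/18 = 0.6111.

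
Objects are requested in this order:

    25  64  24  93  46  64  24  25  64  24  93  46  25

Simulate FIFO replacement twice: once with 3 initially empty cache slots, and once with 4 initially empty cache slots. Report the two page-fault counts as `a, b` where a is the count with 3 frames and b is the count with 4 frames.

10, 11

3 frames: F F F F F F F F . . F F . → 10 faults.
4 frames: F F F F F . . F F F F F F → 11 faults.
11 > 10: adding a frame increased faults — Belady's anomaly.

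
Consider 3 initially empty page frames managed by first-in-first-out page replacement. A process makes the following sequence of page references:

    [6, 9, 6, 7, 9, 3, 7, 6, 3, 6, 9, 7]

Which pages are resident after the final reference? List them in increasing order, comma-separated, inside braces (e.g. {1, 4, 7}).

{6, 7, 9}

6 -> fault, frames [6]
9 -> fault, frames [6, 9]
6 -> hit
7 -> fault, frames [6, 9, 7]
9 -> hit
3 -> fault, evict 6, frames [9, 7, 3]
7 -> hit
6 -> fault, evict 9, frames [7, 3, 6]
3 -> hit
6 -> hit
9 -> fault, evict 7, frames [3, 6, 9]
7 -> fault, evict 3, frames [6, 9, 7]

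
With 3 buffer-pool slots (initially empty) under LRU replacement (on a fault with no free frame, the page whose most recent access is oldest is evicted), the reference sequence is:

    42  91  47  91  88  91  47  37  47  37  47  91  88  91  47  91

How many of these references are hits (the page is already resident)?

42: fault, frames [42]
91: fault, frames [42, 91]
47: fault, frames [42, 91, 47]
91: hit
88: fault, evict 42, frames [47, 91, 88]
91: hit
47: hit
37: fault, evict 88, frames [91, 47, 37]
47: hit
37: hit
47: hit
91: hit
88: fault, evict 37, frames [47, 91, 88]
91: hit
47: hit
91: hit
Hits: 10.

10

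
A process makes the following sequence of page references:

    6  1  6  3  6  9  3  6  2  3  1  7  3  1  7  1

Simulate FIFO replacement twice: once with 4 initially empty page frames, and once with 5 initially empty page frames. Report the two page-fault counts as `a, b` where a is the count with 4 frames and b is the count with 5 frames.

4 frames: F F . F . F . . F . . F . F . . → 7 faults.
5 frames: F F . F . F . . F . . F . . . . → 6 faults.
6 < 7: adding a frame reduced faults, as is typical.

7, 6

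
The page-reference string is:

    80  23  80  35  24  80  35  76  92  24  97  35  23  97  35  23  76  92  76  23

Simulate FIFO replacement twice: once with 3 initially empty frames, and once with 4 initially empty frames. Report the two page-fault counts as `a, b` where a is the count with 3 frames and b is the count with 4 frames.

13, 11

3 frames: F F . F F F . F F F F F F . . . F F . . → 13 faults.
4 frames: F F . F F . . F F . F F F . . . F F . . → 11 faults.
11 < 13: adding a frame reduced faults, as is typical.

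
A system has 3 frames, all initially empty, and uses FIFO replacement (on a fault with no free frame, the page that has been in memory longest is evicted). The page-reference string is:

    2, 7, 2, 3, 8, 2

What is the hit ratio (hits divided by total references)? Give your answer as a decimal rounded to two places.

0.17

2 -> fault, frames [2]
7 -> fault, frames [2, 7]
2 -> hit
3 -> fault, frames [2, 7, 3]
8 -> fault, evict 2, frames [7, 3, 8]
2 -> fault, evict 7, frames [3, 8, 2]
Hits: 1 of 6 references → 1/6 = 0.1667.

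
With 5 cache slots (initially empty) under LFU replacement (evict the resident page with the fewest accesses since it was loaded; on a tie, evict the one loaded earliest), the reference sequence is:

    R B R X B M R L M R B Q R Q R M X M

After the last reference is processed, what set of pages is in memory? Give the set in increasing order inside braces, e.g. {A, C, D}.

R -> fault, frames {R}
B -> fault, frames {R,B}
R -> hit
X -> fault, frames {R,B,X}
B -> hit
M -> fault, frames {R,B,X,M}
R -> hit
L -> fault, frames {R,B,X,M,L}
M -> hit
R -> hit
B -> hit
Q -> fault, evict X, frames {R,B,M,L,Q}
R -> hit
Q -> hit
R -> hit
M -> hit
X -> fault, evict L, frames {R,B,M,Q,X}
M -> hit

{B, M, Q, R, X}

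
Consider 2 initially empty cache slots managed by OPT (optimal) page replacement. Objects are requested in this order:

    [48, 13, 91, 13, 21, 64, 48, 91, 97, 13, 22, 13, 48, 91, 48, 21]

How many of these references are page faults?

48 → fault, frames (48)
13 → fault, frames (48 13)
91 → fault, evict 48, frames (13 91)
13 → hit
21 → fault, evict 13, frames (91 21)
64 → fault, evict 21, frames (91 64)
48 → fault, evict 64, frames (91 48)
91 → hit
97 → fault, evict 91, frames (48 97)
13 → fault, evict 97, frames (48 13)
22 → fault, evict 48, frames (13 22)
13 → hit
48 → fault, evict 22, frames (13 48)
91 → fault, evict 13, frames (48 91)
48 → hit
21 → fault, evict 91, frames (48 21)
Page faults: 12.

12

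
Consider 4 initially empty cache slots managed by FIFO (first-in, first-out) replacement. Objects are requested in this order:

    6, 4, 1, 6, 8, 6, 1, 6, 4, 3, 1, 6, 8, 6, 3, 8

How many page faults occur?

6

6 → miss, frames {6}
4 → miss, frames {6,4}
1 → miss, frames {6,4,1}
6 → hit
8 → miss, frames {6,4,1,8}
6 → hit
1 → hit
6 → hit
4 → hit
3 → miss, evict 6, frames {4,1,8,3}
1 → hit
6 → miss, evict 4, frames {1,8,3,6}
8 → hit
6 → hit
3 → hit
8 → hit
Page faults: 6.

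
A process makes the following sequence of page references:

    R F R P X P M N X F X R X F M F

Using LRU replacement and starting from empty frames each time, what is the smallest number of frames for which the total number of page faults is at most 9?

4

f=1: 16 faults
f=2: 11 faults
f=3: 10 faults
f=4: 9 faults
f=5: 8 faults
f=6: 6 faults
Smallest f with faults ≤ 9 is 4.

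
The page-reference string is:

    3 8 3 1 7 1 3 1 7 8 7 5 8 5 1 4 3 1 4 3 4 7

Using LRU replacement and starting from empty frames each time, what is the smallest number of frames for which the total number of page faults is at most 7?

f=1: 22 faults
f=2: 16 faults
f=3: 10 faults
f=4: 8 faults
f=5: 8 faults
f=6: 6 faults
Smallest f with faults ≤ 7 is 6.

6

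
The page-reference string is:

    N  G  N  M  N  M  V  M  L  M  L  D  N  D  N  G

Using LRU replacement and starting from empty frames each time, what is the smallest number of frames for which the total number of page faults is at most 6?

f=1: 16 faults
f=2: 8 faults
f=3: 8 faults
f=4: 8 faults
f=5: 7 faults
f=6: 6 faults
Smallest f with faults ≤ 6 is 6.

6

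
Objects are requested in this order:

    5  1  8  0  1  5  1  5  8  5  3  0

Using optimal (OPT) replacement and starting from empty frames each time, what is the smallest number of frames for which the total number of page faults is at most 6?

3

f=1: 12 faults
f=2: 8 faults
f=3: 6 faults
f=4: 5 faults
f=5: 5 faults
Smallest f with faults ≤ 6 is 3.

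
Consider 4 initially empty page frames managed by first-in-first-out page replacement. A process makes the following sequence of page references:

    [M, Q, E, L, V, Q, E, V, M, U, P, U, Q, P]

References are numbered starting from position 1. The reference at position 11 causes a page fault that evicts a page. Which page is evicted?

pos 1: M: fault, frames {M}
pos 2: Q: fault, frames {M,Q}
pos 3: E: fault, frames {M,Q,E}
pos 4: L: fault, frames {M,Q,E,L}
pos 5: V: fault, evict M, frames {Q,E,L,V}
pos 6: Q: hit
pos 7: E: hit
pos 8: V: hit
pos 9: M: fault, evict Q, frames {E,L,V,M}
pos 10: U: fault, evict E, frames {L,V,M,U}
pos 11: P: fault, evict L, frames {V,M,U,P}
At position 11, page L is evicted.

L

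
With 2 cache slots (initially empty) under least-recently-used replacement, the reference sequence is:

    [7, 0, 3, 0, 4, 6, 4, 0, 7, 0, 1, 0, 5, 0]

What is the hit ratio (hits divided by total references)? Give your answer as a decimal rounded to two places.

7: fault, frames {7}
0: fault, frames {7,0}
3: fault, evict 7, frames {0,3}
0: hit
4: fault, evict 3, frames {0,4}
6: fault, evict 0, frames {4,6}
4: hit
0: fault, evict 6, frames {4,0}
7: fault, evict 4, frames {0,7}
0: hit
1: fault, evict 7, frames {0,1}
0: hit
5: fault, evict 1, frames {0,5}
0: hit
Hits: 5 of 14 references → 5/14 = 0.3571.

0.36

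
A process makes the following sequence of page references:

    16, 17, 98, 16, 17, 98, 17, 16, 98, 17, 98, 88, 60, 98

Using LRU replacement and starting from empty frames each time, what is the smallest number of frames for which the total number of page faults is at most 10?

3

f=1: 14 faults
f=2: 12 faults
f=3: 5 faults
f=4: 5 faults
f=5: 5 faults
Smallest f with faults ≤ 10 is 3.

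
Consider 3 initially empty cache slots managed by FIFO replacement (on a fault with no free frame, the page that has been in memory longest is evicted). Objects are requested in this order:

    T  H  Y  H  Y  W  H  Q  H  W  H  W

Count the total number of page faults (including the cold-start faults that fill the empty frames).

6

T: fault, frames (T)
H: fault, frames (T H)
Y: fault, frames (T H Y)
H: hit
Y: hit
W: fault, evict T, frames (H Y W)
H: hit
Q: fault, evict H, frames (Y W Q)
H: fault, evict Y, frames (W Q H)
W: hit
H: hit
W: hit
Page faults: 6.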